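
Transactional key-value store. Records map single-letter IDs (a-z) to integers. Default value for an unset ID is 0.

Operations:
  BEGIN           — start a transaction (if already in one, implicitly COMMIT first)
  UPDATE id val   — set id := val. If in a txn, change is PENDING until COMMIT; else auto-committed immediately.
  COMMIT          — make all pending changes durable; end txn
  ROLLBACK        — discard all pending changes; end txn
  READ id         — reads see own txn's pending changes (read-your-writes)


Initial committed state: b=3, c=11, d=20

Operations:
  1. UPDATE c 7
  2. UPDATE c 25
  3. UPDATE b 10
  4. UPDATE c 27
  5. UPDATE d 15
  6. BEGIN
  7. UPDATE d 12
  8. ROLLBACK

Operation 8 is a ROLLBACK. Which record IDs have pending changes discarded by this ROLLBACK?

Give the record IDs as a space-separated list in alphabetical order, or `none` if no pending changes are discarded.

Answer: d

Derivation:
Initial committed: {b=3, c=11, d=20}
Op 1: UPDATE c=7 (auto-commit; committed c=7)
Op 2: UPDATE c=25 (auto-commit; committed c=25)
Op 3: UPDATE b=10 (auto-commit; committed b=10)
Op 4: UPDATE c=27 (auto-commit; committed c=27)
Op 5: UPDATE d=15 (auto-commit; committed d=15)
Op 6: BEGIN: in_txn=True, pending={}
Op 7: UPDATE d=12 (pending; pending now {d=12})
Op 8: ROLLBACK: discarded pending ['d']; in_txn=False
ROLLBACK at op 8 discards: ['d']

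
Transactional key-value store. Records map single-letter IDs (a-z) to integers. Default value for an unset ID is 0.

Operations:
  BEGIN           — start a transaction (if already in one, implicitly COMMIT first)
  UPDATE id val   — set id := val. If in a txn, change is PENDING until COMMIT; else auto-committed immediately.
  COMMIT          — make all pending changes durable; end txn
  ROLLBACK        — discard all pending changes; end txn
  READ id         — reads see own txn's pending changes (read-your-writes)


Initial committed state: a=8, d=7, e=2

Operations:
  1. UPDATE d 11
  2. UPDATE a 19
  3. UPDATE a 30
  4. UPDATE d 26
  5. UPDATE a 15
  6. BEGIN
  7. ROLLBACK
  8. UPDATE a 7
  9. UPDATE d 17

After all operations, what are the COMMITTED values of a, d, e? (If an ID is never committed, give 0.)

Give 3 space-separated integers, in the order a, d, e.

Initial committed: {a=8, d=7, e=2}
Op 1: UPDATE d=11 (auto-commit; committed d=11)
Op 2: UPDATE a=19 (auto-commit; committed a=19)
Op 3: UPDATE a=30 (auto-commit; committed a=30)
Op 4: UPDATE d=26 (auto-commit; committed d=26)
Op 5: UPDATE a=15 (auto-commit; committed a=15)
Op 6: BEGIN: in_txn=True, pending={}
Op 7: ROLLBACK: discarded pending []; in_txn=False
Op 8: UPDATE a=7 (auto-commit; committed a=7)
Op 9: UPDATE d=17 (auto-commit; committed d=17)
Final committed: {a=7, d=17, e=2}

Answer: 7 17 2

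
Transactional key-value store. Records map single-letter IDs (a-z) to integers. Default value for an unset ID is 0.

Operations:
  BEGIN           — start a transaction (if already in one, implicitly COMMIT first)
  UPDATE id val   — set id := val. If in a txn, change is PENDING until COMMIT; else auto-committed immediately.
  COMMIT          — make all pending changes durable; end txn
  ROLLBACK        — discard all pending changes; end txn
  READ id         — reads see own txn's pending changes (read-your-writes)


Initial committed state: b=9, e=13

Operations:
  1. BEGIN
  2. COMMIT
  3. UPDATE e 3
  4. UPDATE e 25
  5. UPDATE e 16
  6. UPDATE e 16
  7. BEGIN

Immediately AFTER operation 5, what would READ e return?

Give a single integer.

Initial committed: {b=9, e=13}
Op 1: BEGIN: in_txn=True, pending={}
Op 2: COMMIT: merged [] into committed; committed now {b=9, e=13}
Op 3: UPDATE e=3 (auto-commit; committed e=3)
Op 4: UPDATE e=25 (auto-commit; committed e=25)
Op 5: UPDATE e=16 (auto-commit; committed e=16)
After op 5: visible(e) = 16 (pending={}, committed={b=9, e=16})

Answer: 16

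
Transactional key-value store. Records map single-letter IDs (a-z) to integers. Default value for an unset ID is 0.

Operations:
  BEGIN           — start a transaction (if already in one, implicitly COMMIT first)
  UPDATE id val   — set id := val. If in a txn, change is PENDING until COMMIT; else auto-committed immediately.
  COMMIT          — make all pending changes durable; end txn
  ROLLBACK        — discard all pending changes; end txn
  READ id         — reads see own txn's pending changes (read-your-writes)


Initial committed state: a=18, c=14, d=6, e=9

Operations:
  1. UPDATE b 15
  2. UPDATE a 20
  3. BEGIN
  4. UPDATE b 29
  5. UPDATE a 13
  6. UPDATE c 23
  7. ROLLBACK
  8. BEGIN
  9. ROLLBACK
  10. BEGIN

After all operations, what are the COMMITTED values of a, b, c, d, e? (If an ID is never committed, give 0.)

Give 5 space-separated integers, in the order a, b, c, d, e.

Answer: 20 15 14 6 9

Derivation:
Initial committed: {a=18, c=14, d=6, e=9}
Op 1: UPDATE b=15 (auto-commit; committed b=15)
Op 2: UPDATE a=20 (auto-commit; committed a=20)
Op 3: BEGIN: in_txn=True, pending={}
Op 4: UPDATE b=29 (pending; pending now {b=29})
Op 5: UPDATE a=13 (pending; pending now {a=13, b=29})
Op 6: UPDATE c=23 (pending; pending now {a=13, b=29, c=23})
Op 7: ROLLBACK: discarded pending ['a', 'b', 'c']; in_txn=False
Op 8: BEGIN: in_txn=True, pending={}
Op 9: ROLLBACK: discarded pending []; in_txn=False
Op 10: BEGIN: in_txn=True, pending={}
Final committed: {a=20, b=15, c=14, d=6, e=9}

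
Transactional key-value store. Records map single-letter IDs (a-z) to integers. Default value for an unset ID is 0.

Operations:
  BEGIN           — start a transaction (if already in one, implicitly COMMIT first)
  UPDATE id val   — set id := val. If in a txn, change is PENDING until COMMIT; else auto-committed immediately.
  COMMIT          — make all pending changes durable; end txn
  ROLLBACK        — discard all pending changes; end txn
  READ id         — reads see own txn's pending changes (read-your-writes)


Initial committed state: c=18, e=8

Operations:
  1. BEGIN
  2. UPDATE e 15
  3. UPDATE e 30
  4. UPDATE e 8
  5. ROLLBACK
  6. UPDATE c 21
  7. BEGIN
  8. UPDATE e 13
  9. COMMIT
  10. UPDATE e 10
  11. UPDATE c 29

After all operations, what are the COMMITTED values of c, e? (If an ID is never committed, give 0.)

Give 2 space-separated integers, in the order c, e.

Answer: 29 10

Derivation:
Initial committed: {c=18, e=8}
Op 1: BEGIN: in_txn=True, pending={}
Op 2: UPDATE e=15 (pending; pending now {e=15})
Op 3: UPDATE e=30 (pending; pending now {e=30})
Op 4: UPDATE e=8 (pending; pending now {e=8})
Op 5: ROLLBACK: discarded pending ['e']; in_txn=False
Op 6: UPDATE c=21 (auto-commit; committed c=21)
Op 7: BEGIN: in_txn=True, pending={}
Op 8: UPDATE e=13 (pending; pending now {e=13})
Op 9: COMMIT: merged ['e'] into committed; committed now {c=21, e=13}
Op 10: UPDATE e=10 (auto-commit; committed e=10)
Op 11: UPDATE c=29 (auto-commit; committed c=29)
Final committed: {c=29, e=10}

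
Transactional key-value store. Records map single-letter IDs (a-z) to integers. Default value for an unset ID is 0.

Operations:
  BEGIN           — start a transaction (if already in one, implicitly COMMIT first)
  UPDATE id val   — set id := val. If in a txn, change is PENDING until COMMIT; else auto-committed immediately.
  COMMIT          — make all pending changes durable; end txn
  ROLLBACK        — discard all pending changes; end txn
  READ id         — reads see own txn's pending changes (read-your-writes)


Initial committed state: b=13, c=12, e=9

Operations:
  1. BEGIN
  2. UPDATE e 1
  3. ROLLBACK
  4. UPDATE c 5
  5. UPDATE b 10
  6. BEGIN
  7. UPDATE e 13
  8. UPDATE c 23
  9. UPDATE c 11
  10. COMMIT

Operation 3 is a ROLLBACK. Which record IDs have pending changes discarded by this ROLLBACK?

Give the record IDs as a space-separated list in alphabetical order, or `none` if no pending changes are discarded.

Initial committed: {b=13, c=12, e=9}
Op 1: BEGIN: in_txn=True, pending={}
Op 2: UPDATE e=1 (pending; pending now {e=1})
Op 3: ROLLBACK: discarded pending ['e']; in_txn=False
Op 4: UPDATE c=5 (auto-commit; committed c=5)
Op 5: UPDATE b=10 (auto-commit; committed b=10)
Op 6: BEGIN: in_txn=True, pending={}
Op 7: UPDATE e=13 (pending; pending now {e=13})
Op 8: UPDATE c=23 (pending; pending now {c=23, e=13})
Op 9: UPDATE c=11 (pending; pending now {c=11, e=13})
Op 10: COMMIT: merged ['c', 'e'] into committed; committed now {b=10, c=11, e=13}
ROLLBACK at op 3 discards: ['e']

Answer: e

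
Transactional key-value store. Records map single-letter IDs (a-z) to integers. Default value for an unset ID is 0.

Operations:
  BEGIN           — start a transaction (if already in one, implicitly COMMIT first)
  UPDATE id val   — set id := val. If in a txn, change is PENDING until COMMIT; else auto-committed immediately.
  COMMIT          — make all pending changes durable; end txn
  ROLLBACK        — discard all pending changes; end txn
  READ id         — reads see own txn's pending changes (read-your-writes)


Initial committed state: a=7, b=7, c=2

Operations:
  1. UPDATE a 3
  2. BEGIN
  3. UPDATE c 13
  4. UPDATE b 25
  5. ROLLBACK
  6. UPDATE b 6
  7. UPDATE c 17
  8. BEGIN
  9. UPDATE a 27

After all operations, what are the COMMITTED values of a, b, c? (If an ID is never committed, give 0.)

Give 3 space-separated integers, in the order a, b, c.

Answer: 3 6 17

Derivation:
Initial committed: {a=7, b=7, c=2}
Op 1: UPDATE a=3 (auto-commit; committed a=3)
Op 2: BEGIN: in_txn=True, pending={}
Op 3: UPDATE c=13 (pending; pending now {c=13})
Op 4: UPDATE b=25 (pending; pending now {b=25, c=13})
Op 5: ROLLBACK: discarded pending ['b', 'c']; in_txn=False
Op 6: UPDATE b=6 (auto-commit; committed b=6)
Op 7: UPDATE c=17 (auto-commit; committed c=17)
Op 8: BEGIN: in_txn=True, pending={}
Op 9: UPDATE a=27 (pending; pending now {a=27})
Final committed: {a=3, b=6, c=17}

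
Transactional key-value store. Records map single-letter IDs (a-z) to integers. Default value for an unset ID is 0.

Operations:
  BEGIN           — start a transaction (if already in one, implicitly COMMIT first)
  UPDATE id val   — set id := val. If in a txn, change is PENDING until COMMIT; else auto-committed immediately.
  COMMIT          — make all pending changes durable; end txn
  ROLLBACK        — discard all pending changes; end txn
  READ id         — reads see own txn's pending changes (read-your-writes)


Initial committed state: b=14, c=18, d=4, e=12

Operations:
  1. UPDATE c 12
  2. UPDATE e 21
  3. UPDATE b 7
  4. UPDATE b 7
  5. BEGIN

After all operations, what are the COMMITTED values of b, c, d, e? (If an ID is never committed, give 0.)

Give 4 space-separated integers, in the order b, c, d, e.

Answer: 7 12 4 21

Derivation:
Initial committed: {b=14, c=18, d=4, e=12}
Op 1: UPDATE c=12 (auto-commit; committed c=12)
Op 2: UPDATE e=21 (auto-commit; committed e=21)
Op 3: UPDATE b=7 (auto-commit; committed b=7)
Op 4: UPDATE b=7 (auto-commit; committed b=7)
Op 5: BEGIN: in_txn=True, pending={}
Final committed: {b=7, c=12, d=4, e=21}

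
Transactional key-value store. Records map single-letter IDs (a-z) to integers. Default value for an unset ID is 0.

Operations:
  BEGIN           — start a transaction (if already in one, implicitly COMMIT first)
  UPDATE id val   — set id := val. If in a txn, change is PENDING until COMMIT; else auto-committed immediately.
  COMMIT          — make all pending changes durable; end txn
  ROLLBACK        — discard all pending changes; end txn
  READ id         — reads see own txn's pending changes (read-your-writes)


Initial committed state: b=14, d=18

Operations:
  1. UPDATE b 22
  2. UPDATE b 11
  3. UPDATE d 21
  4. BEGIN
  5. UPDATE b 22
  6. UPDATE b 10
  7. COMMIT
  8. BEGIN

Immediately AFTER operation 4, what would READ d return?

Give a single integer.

Answer: 21

Derivation:
Initial committed: {b=14, d=18}
Op 1: UPDATE b=22 (auto-commit; committed b=22)
Op 2: UPDATE b=11 (auto-commit; committed b=11)
Op 3: UPDATE d=21 (auto-commit; committed d=21)
Op 4: BEGIN: in_txn=True, pending={}
After op 4: visible(d) = 21 (pending={}, committed={b=11, d=21})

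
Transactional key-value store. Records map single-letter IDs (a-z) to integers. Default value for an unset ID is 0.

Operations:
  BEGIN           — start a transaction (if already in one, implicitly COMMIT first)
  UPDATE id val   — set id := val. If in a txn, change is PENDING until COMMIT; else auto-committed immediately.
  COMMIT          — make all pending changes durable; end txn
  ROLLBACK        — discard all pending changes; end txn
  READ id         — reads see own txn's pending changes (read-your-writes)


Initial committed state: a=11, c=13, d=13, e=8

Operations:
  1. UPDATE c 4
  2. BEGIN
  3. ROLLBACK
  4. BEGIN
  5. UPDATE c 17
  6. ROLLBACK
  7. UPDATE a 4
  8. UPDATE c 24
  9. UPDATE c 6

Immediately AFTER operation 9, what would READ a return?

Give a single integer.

Answer: 4

Derivation:
Initial committed: {a=11, c=13, d=13, e=8}
Op 1: UPDATE c=4 (auto-commit; committed c=4)
Op 2: BEGIN: in_txn=True, pending={}
Op 3: ROLLBACK: discarded pending []; in_txn=False
Op 4: BEGIN: in_txn=True, pending={}
Op 5: UPDATE c=17 (pending; pending now {c=17})
Op 6: ROLLBACK: discarded pending ['c']; in_txn=False
Op 7: UPDATE a=4 (auto-commit; committed a=4)
Op 8: UPDATE c=24 (auto-commit; committed c=24)
Op 9: UPDATE c=6 (auto-commit; committed c=6)
After op 9: visible(a) = 4 (pending={}, committed={a=4, c=6, d=13, e=8})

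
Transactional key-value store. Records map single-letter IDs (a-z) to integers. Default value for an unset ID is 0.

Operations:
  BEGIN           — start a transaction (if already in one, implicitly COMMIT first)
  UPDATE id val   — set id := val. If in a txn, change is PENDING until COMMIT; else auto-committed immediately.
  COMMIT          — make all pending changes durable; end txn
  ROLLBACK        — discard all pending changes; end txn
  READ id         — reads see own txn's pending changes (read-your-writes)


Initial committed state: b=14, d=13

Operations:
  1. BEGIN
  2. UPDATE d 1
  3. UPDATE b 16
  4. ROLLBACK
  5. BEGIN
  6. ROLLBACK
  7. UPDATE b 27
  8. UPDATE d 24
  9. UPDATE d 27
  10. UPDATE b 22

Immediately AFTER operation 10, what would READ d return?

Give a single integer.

Initial committed: {b=14, d=13}
Op 1: BEGIN: in_txn=True, pending={}
Op 2: UPDATE d=1 (pending; pending now {d=1})
Op 3: UPDATE b=16 (pending; pending now {b=16, d=1})
Op 4: ROLLBACK: discarded pending ['b', 'd']; in_txn=False
Op 5: BEGIN: in_txn=True, pending={}
Op 6: ROLLBACK: discarded pending []; in_txn=False
Op 7: UPDATE b=27 (auto-commit; committed b=27)
Op 8: UPDATE d=24 (auto-commit; committed d=24)
Op 9: UPDATE d=27 (auto-commit; committed d=27)
Op 10: UPDATE b=22 (auto-commit; committed b=22)
After op 10: visible(d) = 27 (pending={}, committed={b=22, d=27})

Answer: 27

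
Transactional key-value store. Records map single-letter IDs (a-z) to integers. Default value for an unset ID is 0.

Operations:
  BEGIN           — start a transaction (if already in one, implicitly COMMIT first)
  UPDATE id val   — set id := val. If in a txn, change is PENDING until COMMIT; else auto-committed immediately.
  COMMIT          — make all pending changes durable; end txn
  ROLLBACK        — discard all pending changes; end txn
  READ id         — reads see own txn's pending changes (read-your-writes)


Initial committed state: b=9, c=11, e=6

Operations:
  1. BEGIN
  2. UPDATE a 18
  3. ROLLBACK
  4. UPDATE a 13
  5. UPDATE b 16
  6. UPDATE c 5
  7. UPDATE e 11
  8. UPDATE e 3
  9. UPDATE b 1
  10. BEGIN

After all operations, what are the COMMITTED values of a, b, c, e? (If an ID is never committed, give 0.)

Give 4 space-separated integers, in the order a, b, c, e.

Answer: 13 1 5 3

Derivation:
Initial committed: {b=9, c=11, e=6}
Op 1: BEGIN: in_txn=True, pending={}
Op 2: UPDATE a=18 (pending; pending now {a=18})
Op 3: ROLLBACK: discarded pending ['a']; in_txn=False
Op 4: UPDATE a=13 (auto-commit; committed a=13)
Op 5: UPDATE b=16 (auto-commit; committed b=16)
Op 6: UPDATE c=5 (auto-commit; committed c=5)
Op 7: UPDATE e=11 (auto-commit; committed e=11)
Op 8: UPDATE e=3 (auto-commit; committed e=3)
Op 9: UPDATE b=1 (auto-commit; committed b=1)
Op 10: BEGIN: in_txn=True, pending={}
Final committed: {a=13, b=1, c=5, e=3}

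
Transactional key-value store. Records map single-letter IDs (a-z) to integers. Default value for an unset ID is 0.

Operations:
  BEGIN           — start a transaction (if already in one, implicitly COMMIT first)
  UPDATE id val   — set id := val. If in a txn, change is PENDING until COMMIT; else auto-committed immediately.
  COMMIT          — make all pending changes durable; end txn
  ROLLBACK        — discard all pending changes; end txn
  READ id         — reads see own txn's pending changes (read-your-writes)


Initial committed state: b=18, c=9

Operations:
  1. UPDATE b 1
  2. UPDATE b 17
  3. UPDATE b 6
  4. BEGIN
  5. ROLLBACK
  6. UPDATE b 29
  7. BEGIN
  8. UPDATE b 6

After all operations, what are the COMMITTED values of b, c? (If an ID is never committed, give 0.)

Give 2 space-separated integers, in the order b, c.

Initial committed: {b=18, c=9}
Op 1: UPDATE b=1 (auto-commit; committed b=1)
Op 2: UPDATE b=17 (auto-commit; committed b=17)
Op 3: UPDATE b=6 (auto-commit; committed b=6)
Op 4: BEGIN: in_txn=True, pending={}
Op 5: ROLLBACK: discarded pending []; in_txn=False
Op 6: UPDATE b=29 (auto-commit; committed b=29)
Op 7: BEGIN: in_txn=True, pending={}
Op 8: UPDATE b=6 (pending; pending now {b=6})
Final committed: {b=29, c=9}

Answer: 29 9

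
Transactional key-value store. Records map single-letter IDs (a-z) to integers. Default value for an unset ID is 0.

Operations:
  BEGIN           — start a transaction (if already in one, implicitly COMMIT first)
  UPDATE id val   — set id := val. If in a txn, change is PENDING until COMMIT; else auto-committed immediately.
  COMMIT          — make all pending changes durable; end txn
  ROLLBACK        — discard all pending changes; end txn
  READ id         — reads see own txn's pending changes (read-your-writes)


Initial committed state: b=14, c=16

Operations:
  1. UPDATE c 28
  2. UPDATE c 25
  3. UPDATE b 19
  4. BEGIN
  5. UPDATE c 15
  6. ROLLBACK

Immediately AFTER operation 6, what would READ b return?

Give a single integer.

Initial committed: {b=14, c=16}
Op 1: UPDATE c=28 (auto-commit; committed c=28)
Op 2: UPDATE c=25 (auto-commit; committed c=25)
Op 3: UPDATE b=19 (auto-commit; committed b=19)
Op 4: BEGIN: in_txn=True, pending={}
Op 5: UPDATE c=15 (pending; pending now {c=15})
Op 6: ROLLBACK: discarded pending ['c']; in_txn=False
After op 6: visible(b) = 19 (pending={}, committed={b=19, c=25})

Answer: 19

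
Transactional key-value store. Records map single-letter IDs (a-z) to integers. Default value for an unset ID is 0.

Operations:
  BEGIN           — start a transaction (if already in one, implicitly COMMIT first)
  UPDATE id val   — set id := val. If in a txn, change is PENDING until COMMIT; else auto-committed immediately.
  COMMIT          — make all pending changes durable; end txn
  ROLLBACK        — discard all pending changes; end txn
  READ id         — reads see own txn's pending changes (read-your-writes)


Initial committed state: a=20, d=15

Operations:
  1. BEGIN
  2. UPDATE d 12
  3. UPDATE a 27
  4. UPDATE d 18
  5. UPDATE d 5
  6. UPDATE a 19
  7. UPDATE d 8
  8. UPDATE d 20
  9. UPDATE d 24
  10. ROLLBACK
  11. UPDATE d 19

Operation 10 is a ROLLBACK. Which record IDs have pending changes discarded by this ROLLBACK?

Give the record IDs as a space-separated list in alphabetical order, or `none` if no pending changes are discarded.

Initial committed: {a=20, d=15}
Op 1: BEGIN: in_txn=True, pending={}
Op 2: UPDATE d=12 (pending; pending now {d=12})
Op 3: UPDATE a=27 (pending; pending now {a=27, d=12})
Op 4: UPDATE d=18 (pending; pending now {a=27, d=18})
Op 5: UPDATE d=5 (pending; pending now {a=27, d=5})
Op 6: UPDATE a=19 (pending; pending now {a=19, d=5})
Op 7: UPDATE d=8 (pending; pending now {a=19, d=8})
Op 8: UPDATE d=20 (pending; pending now {a=19, d=20})
Op 9: UPDATE d=24 (pending; pending now {a=19, d=24})
Op 10: ROLLBACK: discarded pending ['a', 'd']; in_txn=False
Op 11: UPDATE d=19 (auto-commit; committed d=19)
ROLLBACK at op 10 discards: ['a', 'd']

Answer: a d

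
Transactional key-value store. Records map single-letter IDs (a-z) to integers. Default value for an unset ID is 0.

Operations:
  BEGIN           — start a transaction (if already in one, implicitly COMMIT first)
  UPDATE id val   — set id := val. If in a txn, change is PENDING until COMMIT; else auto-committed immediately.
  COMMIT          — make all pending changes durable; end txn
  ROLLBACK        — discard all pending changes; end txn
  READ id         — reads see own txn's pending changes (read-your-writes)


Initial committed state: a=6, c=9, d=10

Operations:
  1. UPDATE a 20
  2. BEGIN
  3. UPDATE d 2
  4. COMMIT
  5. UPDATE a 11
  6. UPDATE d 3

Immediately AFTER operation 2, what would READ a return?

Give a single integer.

Answer: 20

Derivation:
Initial committed: {a=6, c=9, d=10}
Op 1: UPDATE a=20 (auto-commit; committed a=20)
Op 2: BEGIN: in_txn=True, pending={}
After op 2: visible(a) = 20 (pending={}, committed={a=20, c=9, d=10})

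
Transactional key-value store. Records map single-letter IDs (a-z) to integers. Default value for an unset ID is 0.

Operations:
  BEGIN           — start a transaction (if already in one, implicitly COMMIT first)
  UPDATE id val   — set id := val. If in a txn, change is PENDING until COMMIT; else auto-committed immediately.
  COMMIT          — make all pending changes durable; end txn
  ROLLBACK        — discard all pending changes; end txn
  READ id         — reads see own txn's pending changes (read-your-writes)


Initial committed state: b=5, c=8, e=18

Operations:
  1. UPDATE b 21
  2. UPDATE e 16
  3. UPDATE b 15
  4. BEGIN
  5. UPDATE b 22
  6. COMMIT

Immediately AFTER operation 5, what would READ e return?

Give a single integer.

Initial committed: {b=5, c=8, e=18}
Op 1: UPDATE b=21 (auto-commit; committed b=21)
Op 2: UPDATE e=16 (auto-commit; committed e=16)
Op 3: UPDATE b=15 (auto-commit; committed b=15)
Op 4: BEGIN: in_txn=True, pending={}
Op 5: UPDATE b=22 (pending; pending now {b=22})
After op 5: visible(e) = 16 (pending={b=22}, committed={b=15, c=8, e=16})

Answer: 16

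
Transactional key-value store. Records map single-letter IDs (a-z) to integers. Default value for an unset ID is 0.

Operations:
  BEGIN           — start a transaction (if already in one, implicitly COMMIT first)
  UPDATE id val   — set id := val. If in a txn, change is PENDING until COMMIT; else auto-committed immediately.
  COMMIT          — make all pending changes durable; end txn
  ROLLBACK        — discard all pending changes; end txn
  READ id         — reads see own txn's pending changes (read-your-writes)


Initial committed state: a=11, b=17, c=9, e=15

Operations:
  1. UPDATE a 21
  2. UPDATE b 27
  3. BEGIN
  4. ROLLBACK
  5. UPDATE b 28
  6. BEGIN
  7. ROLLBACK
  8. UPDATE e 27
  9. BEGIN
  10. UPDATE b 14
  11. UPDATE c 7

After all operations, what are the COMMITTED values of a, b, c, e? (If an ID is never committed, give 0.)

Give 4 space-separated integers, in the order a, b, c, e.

Initial committed: {a=11, b=17, c=9, e=15}
Op 1: UPDATE a=21 (auto-commit; committed a=21)
Op 2: UPDATE b=27 (auto-commit; committed b=27)
Op 3: BEGIN: in_txn=True, pending={}
Op 4: ROLLBACK: discarded pending []; in_txn=False
Op 5: UPDATE b=28 (auto-commit; committed b=28)
Op 6: BEGIN: in_txn=True, pending={}
Op 7: ROLLBACK: discarded pending []; in_txn=False
Op 8: UPDATE e=27 (auto-commit; committed e=27)
Op 9: BEGIN: in_txn=True, pending={}
Op 10: UPDATE b=14 (pending; pending now {b=14})
Op 11: UPDATE c=7 (pending; pending now {b=14, c=7})
Final committed: {a=21, b=28, c=9, e=27}

Answer: 21 28 9 27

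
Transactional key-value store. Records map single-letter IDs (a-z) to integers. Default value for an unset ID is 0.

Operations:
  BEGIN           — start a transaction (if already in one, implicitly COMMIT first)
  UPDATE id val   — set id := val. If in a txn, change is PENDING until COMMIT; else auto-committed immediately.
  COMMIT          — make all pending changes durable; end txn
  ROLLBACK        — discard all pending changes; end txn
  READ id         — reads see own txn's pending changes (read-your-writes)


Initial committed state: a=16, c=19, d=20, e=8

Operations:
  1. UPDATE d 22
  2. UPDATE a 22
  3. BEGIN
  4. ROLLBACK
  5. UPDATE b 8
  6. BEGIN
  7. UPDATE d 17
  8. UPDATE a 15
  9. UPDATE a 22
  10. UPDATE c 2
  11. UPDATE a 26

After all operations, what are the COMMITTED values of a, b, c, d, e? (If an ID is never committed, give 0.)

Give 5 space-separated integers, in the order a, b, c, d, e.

Answer: 22 8 19 22 8

Derivation:
Initial committed: {a=16, c=19, d=20, e=8}
Op 1: UPDATE d=22 (auto-commit; committed d=22)
Op 2: UPDATE a=22 (auto-commit; committed a=22)
Op 3: BEGIN: in_txn=True, pending={}
Op 4: ROLLBACK: discarded pending []; in_txn=False
Op 5: UPDATE b=8 (auto-commit; committed b=8)
Op 6: BEGIN: in_txn=True, pending={}
Op 7: UPDATE d=17 (pending; pending now {d=17})
Op 8: UPDATE a=15 (pending; pending now {a=15, d=17})
Op 9: UPDATE a=22 (pending; pending now {a=22, d=17})
Op 10: UPDATE c=2 (pending; pending now {a=22, c=2, d=17})
Op 11: UPDATE a=26 (pending; pending now {a=26, c=2, d=17})
Final committed: {a=22, b=8, c=19, d=22, e=8}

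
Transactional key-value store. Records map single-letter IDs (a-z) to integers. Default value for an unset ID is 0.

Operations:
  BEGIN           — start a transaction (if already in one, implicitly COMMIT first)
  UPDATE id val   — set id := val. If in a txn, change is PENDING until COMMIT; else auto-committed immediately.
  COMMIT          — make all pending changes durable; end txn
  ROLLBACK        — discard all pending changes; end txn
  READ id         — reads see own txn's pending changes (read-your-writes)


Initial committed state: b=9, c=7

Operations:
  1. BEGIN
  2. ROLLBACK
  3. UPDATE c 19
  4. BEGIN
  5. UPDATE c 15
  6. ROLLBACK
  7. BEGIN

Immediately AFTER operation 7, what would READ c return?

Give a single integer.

Answer: 19

Derivation:
Initial committed: {b=9, c=7}
Op 1: BEGIN: in_txn=True, pending={}
Op 2: ROLLBACK: discarded pending []; in_txn=False
Op 3: UPDATE c=19 (auto-commit; committed c=19)
Op 4: BEGIN: in_txn=True, pending={}
Op 5: UPDATE c=15 (pending; pending now {c=15})
Op 6: ROLLBACK: discarded pending ['c']; in_txn=False
Op 7: BEGIN: in_txn=True, pending={}
After op 7: visible(c) = 19 (pending={}, committed={b=9, c=19})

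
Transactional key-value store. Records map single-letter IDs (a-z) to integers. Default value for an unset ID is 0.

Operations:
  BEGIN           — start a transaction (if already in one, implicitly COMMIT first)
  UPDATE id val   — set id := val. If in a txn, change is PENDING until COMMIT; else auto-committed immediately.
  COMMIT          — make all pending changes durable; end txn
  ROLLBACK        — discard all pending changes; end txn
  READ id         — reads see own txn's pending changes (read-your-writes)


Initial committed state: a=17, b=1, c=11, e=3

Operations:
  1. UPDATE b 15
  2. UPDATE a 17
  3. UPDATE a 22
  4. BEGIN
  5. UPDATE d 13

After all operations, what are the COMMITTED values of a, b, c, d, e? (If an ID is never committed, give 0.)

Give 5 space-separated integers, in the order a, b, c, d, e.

Initial committed: {a=17, b=1, c=11, e=3}
Op 1: UPDATE b=15 (auto-commit; committed b=15)
Op 2: UPDATE a=17 (auto-commit; committed a=17)
Op 3: UPDATE a=22 (auto-commit; committed a=22)
Op 4: BEGIN: in_txn=True, pending={}
Op 5: UPDATE d=13 (pending; pending now {d=13})
Final committed: {a=22, b=15, c=11, e=3}

Answer: 22 15 11 0 3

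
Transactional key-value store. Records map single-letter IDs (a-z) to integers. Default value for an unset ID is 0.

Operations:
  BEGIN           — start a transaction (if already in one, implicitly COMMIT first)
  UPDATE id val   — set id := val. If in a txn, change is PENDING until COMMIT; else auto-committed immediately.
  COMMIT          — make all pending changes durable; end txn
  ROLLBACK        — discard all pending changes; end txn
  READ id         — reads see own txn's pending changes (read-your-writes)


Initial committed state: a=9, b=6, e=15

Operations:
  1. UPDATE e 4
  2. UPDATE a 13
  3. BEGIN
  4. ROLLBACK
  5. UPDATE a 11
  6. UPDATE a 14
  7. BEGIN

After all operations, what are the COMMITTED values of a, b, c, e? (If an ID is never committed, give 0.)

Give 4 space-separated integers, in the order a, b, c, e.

Initial committed: {a=9, b=6, e=15}
Op 1: UPDATE e=4 (auto-commit; committed e=4)
Op 2: UPDATE a=13 (auto-commit; committed a=13)
Op 3: BEGIN: in_txn=True, pending={}
Op 4: ROLLBACK: discarded pending []; in_txn=False
Op 5: UPDATE a=11 (auto-commit; committed a=11)
Op 6: UPDATE a=14 (auto-commit; committed a=14)
Op 7: BEGIN: in_txn=True, pending={}
Final committed: {a=14, b=6, e=4}

Answer: 14 6 0 4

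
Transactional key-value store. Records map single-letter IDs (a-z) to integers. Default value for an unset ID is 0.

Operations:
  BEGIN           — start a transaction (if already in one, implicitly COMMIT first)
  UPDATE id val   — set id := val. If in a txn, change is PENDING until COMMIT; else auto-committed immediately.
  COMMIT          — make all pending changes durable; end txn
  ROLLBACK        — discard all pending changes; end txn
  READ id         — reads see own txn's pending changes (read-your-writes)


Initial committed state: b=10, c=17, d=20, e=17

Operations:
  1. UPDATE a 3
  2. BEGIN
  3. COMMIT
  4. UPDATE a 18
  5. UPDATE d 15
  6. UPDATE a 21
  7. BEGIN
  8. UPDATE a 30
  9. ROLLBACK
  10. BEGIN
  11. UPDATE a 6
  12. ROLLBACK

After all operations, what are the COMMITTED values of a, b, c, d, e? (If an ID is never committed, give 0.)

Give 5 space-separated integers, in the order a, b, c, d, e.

Answer: 21 10 17 15 17

Derivation:
Initial committed: {b=10, c=17, d=20, e=17}
Op 1: UPDATE a=3 (auto-commit; committed a=3)
Op 2: BEGIN: in_txn=True, pending={}
Op 3: COMMIT: merged [] into committed; committed now {a=3, b=10, c=17, d=20, e=17}
Op 4: UPDATE a=18 (auto-commit; committed a=18)
Op 5: UPDATE d=15 (auto-commit; committed d=15)
Op 6: UPDATE a=21 (auto-commit; committed a=21)
Op 7: BEGIN: in_txn=True, pending={}
Op 8: UPDATE a=30 (pending; pending now {a=30})
Op 9: ROLLBACK: discarded pending ['a']; in_txn=False
Op 10: BEGIN: in_txn=True, pending={}
Op 11: UPDATE a=6 (pending; pending now {a=6})
Op 12: ROLLBACK: discarded pending ['a']; in_txn=False
Final committed: {a=21, b=10, c=17, d=15, e=17}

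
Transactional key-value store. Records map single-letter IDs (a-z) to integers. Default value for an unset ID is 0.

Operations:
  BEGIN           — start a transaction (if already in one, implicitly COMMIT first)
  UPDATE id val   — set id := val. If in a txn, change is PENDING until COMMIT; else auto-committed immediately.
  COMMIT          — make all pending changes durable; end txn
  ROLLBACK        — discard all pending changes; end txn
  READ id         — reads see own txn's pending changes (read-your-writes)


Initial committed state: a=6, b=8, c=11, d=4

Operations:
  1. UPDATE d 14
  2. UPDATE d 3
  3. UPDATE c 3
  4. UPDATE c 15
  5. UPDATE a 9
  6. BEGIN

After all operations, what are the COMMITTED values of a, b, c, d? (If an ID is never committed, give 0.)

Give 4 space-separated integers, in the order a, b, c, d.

Answer: 9 8 15 3

Derivation:
Initial committed: {a=6, b=8, c=11, d=4}
Op 1: UPDATE d=14 (auto-commit; committed d=14)
Op 2: UPDATE d=3 (auto-commit; committed d=3)
Op 3: UPDATE c=3 (auto-commit; committed c=3)
Op 4: UPDATE c=15 (auto-commit; committed c=15)
Op 5: UPDATE a=9 (auto-commit; committed a=9)
Op 6: BEGIN: in_txn=True, pending={}
Final committed: {a=9, b=8, c=15, d=3}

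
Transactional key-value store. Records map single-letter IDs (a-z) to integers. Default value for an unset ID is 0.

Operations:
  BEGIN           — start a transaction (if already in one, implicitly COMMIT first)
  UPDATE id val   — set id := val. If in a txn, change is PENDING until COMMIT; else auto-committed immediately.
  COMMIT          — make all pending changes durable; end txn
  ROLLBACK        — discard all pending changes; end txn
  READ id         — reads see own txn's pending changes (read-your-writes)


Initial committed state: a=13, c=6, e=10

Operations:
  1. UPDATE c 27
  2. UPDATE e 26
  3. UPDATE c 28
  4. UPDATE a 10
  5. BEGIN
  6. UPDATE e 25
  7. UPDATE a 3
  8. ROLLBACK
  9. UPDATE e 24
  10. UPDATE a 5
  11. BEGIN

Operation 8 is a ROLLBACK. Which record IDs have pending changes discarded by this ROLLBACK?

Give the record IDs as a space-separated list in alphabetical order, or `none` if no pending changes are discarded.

Initial committed: {a=13, c=6, e=10}
Op 1: UPDATE c=27 (auto-commit; committed c=27)
Op 2: UPDATE e=26 (auto-commit; committed e=26)
Op 3: UPDATE c=28 (auto-commit; committed c=28)
Op 4: UPDATE a=10 (auto-commit; committed a=10)
Op 5: BEGIN: in_txn=True, pending={}
Op 6: UPDATE e=25 (pending; pending now {e=25})
Op 7: UPDATE a=3 (pending; pending now {a=3, e=25})
Op 8: ROLLBACK: discarded pending ['a', 'e']; in_txn=False
Op 9: UPDATE e=24 (auto-commit; committed e=24)
Op 10: UPDATE a=5 (auto-commit; committed a=5)
Op 11: BEGIN: in_txn=True, pending={}
ROLLBACK at op 8 discards: ['a', 'e']

Answer: a e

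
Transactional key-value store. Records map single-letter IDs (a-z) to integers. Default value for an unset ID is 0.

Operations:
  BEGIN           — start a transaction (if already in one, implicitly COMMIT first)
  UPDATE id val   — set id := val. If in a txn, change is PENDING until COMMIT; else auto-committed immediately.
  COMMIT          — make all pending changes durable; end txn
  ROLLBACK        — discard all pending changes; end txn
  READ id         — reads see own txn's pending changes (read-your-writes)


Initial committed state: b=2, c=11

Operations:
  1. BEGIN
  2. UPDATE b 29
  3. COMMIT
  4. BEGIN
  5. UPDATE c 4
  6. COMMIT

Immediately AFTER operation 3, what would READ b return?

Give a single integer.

Answer: 29

Derivation:
Initial committed: {b=2, c=11}
Op 1: BEGIN: in_txn=True, pending={}
Op 2: UPDATE b=29 (pending; pending now {b=29})
Op 3: COMMIT: merged ['b'] into committed; committed now {b=29, c=11}
After op 3: visible(b) = 29 (pending={}, committed={b=29, c=11})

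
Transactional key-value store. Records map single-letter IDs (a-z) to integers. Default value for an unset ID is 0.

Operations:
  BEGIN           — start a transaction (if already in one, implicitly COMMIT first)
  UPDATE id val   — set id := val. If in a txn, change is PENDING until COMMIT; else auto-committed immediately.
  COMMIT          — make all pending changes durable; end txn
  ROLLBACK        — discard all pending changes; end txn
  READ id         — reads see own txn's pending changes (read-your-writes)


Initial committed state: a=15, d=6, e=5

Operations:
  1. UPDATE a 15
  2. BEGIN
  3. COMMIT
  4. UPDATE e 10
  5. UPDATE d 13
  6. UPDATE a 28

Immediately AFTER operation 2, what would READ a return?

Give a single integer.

Initial committed: {a=15, d=6, e=5}
Op 1: UPDATE a=15 (auto-commit; committed a=15)
Op 2: BEGIN: in_txn=True, pending={}
After op 2: visible(a) = 15 (pending={}, committed={a=15, d=6, e=5})

Answer: 15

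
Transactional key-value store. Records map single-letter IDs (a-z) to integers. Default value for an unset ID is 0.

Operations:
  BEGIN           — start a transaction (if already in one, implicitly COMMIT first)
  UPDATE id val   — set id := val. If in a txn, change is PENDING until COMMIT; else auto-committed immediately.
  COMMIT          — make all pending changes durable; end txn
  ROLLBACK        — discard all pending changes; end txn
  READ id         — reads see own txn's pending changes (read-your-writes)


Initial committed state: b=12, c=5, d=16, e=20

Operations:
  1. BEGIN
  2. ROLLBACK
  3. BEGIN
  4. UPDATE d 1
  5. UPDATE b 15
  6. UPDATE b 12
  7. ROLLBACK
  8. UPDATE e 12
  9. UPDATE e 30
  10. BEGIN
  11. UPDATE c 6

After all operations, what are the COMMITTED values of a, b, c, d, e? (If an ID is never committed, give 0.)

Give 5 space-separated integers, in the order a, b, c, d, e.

Answer: 0 12 5 16 30

Derivation:
Initial committed: {b=12, c=5, d=16, e=20}
Op 1: BEGIN: in_txn=True, pending={}
Op 2: ROLLBACK: discarded pending []; in_txn=False
Op 3: BEGIN: in_txn=True, pending={}
Op 4: UPDATE d=1 (pending; pending now {d=1})
Op 5: UPDATE b=15 (pending; pending now {b=15, d=1})
Op 6: UPDATE b=12 (pending; pending now {b=12, d=1})
Op 7: ROLLBACK: discarded pending ['b', 'd']; in_txn=False
Op 8: UPDATE e=12 (auto-commit; committed e=12)
Op 9: UPDATE e=30 (auto-commit; committed e=30)
Op 10: BEGIN: in_txn=True, pending={}
Op 11: UPDATE c=6 (pending; pending now {c=6})
Final committed: {b=12, c=5, d=16, e=30}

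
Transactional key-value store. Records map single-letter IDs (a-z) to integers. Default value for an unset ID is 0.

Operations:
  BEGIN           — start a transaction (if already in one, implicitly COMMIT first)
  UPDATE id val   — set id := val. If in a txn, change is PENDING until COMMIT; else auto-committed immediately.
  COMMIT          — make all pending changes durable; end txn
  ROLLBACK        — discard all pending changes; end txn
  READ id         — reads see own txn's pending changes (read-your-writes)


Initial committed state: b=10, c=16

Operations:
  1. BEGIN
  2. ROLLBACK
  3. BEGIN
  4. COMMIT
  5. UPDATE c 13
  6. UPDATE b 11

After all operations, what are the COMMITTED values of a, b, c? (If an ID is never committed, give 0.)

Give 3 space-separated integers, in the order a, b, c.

Initial committed: {b=10, c=16}
Op 1: BEGIN: in_txn=True, pending={}
Op 2: ROLLBACK: discarded pending []; in_txn=False
Op 3: BEGIN: in_txn=True, pending={}
Op 4: COMMIT: merged [] into committed; committed now {b=10, c=16}
Op 5: UPDATE c=13 (auto-commit; committed c=13)
Op 6: UPDATE b=11 (auto-commit; committed b=11)
Final committed: {b=11, c=13}

Answer: 0 11 13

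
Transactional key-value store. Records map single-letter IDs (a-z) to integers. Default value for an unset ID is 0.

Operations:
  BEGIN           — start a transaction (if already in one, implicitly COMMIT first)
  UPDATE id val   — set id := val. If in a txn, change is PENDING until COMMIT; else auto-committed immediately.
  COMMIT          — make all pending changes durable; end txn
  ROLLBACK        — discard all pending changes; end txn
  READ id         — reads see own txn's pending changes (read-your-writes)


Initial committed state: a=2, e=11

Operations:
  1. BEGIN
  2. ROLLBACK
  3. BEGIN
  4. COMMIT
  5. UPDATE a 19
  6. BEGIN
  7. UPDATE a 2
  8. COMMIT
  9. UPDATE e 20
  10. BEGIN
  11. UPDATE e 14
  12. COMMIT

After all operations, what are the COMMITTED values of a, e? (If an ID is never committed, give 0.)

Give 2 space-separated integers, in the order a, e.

Answer: 2 14

Derivation:
Initial committed: {a=2, e=11}
Op 1: BEGIN: in_txn=True, pending={}
Op 2: ROLLBACK: discarded pending []; in_txn=False
Op 3: BEGIN: in_txn=True, pending={}
Op 4: COMMIT: merged [] into committed; committed now {a=2, e=11}
Op 5: UPDATE a=19 (auto-commit; committed a=19)
Op 6: BEGIN: in_txn=True, pending={}
Op 7: UPDATE a=2 (pending; pending now {a=2})
Op 8: COMMIT: merged ['a'] into committed; committed now {a=2, e=11}
Op 9: UPDATE e=20 (auto-commit; committed e=20)
Op 10: BEGIN: in_txn=True, pending={}
Op 11: UPDATE e=14 (pending; pending now {e=14})
Op 12: COMMIT: merged ['e'] into committed; committed now {a=2, e=14}
Final committed: {a=2, e=14}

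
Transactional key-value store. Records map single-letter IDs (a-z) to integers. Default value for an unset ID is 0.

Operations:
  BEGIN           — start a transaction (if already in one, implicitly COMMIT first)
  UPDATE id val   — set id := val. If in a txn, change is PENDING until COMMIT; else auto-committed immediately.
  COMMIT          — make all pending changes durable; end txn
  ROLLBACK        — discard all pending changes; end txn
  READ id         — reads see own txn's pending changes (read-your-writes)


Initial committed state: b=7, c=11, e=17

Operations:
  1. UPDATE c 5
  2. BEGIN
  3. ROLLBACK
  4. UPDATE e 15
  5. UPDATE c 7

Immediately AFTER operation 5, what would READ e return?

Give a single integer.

Answer: 15

Derivation:
Initial committed: {b=7, c=11, e=17}
Op 1: UPDATE c=5 (auto-commit; committed c=5)
Op 2: BEGIN: in_txn=True, pending={}
Op 3: ROLLBACK: discarded pending []; in_txn=False
Op 4: UPDATE e=15 (auto-commit; committed e=15)
Op 5: UPDATE c=7 (auto-commit; committed c=7)
After op 5: visible(e) = 15 (pending={}, committed={b=7, c=7, e=15})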